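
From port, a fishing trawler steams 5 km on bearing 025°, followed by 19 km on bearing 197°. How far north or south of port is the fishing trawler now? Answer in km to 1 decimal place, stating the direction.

13.6 km south

Leg 1 (025°, 5 km): east 5 sin 25° = 2.11, north 5 cos 25° = 4.53
Leg 2 (197°, 19 km): east 19 sin 197° = -5.56, north 19 cos 197° = -18.17
Net north component: -13.64 km.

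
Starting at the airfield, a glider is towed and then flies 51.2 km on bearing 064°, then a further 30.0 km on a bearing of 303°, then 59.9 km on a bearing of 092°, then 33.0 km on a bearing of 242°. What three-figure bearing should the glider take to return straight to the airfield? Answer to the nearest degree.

248°

Leg 1 (064°, 51.2 km): east 51.2 sin 64° = 46.02, north 51.2 cos 64° = 22.44
Leg 2 (303°, 30.0 km): east 30.0 sin 303° = -25.16, north 30.0 cos 303° = 16.34
Leg 3 (092°, 59.9 km): east 59.9 sin 92° = 59.86, north 59.9 cos 92° = -2.09
Leg 4 (242°, 33.0 km): east 33.0 sin 242° = -29.14, north 33.0 cos 242° = -15.49
Net displacement: 51.58 east, 21.20 north. Direction back to start is (-51.58, -21.20): bearing = atan2(-51.58, -21.20) mod 360° = 247.66° ≈ 248°.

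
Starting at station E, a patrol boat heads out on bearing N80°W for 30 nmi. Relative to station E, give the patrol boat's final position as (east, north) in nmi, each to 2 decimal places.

(-29.54, 5.21)

Leg 1 (N80°W, 30 nmi): east 30 sin 280° = -29.54, north 30 cos 280° = 5.21
Summing: -29.54 nmi east, 5.21 nmi north → (-29.54, 5.21).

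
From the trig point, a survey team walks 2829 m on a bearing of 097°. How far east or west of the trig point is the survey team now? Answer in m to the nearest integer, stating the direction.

Leg 1 (097°, 2829 m): east 2829 sin 97° = 2807.91, north 2829 cos 97° = -344.77
Net east component: 2807.91 m.

2808 m east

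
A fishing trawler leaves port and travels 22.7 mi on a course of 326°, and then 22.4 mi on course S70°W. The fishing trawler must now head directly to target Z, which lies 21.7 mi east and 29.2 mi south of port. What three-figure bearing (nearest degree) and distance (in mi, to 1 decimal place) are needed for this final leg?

126°, 68.6 mi

Leg 1 (326°, 22.7 mi): east 22.7 sin 326° = -12.69, north 22.7 cos 326° = 18.82
Leg 2 (S70°W, 22.4 mi): east 22.4 sin 250° = -21.05, north 22.4 cos 250° = -7.66
Current position: (-33.74, 11.16). Target: (21.7, -29.2). Remaining: Δeast = 55.44, Δnorth = -40.36.
Bearing = atan2(55.44, -40.36) mod 360° = 126.05°; distance = √((55.44)² + (-40.36)²) = 68.576 mi.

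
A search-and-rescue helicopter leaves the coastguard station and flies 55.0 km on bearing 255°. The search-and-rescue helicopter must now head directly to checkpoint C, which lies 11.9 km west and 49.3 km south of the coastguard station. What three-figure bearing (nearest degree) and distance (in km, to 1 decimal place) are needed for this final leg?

130°, 54.1 km

Leg 1 (255°, 55.0 km): east 55.0 sin 255° = -53.13, north 55.0 cos 255° = -14.24
Current position: (-53.13, -14.24). Target: (-11.9, -49.3). Remaining: Δeast = 41.23, Δnorth = -35.06.
Bearing = atan2(41.23, -35.06) mod 360° = 130.38°; distance = √((41.23)² + (-35.06)²) = 54.121 km.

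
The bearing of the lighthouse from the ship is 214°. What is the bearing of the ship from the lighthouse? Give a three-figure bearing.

034°

Back-bearing = 214° − 180° = 034°.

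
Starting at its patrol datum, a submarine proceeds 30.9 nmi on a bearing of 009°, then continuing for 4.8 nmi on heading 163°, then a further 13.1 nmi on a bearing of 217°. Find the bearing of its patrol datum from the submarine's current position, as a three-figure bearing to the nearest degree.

174°

Leg 1 (009°, 30.9 nmi): east 30.9 sin 9° = 4.83, north 30.9 cos 9° = 30.52
Leg 2 (163°, 4.8 nmi): east 4.8 sin 163° = 1.40, north 4.8 cos 163° = -4.59
Leg 3 (217°, 13.1 nmi): east 13.1 sin 217° = -7.88, north 13.1 cos 217° = -10.46
Net displacement: -1.65 east, 15.47 north. Direction back to start is (1.65, -15.47): bearing = atan2(1.65, -15.47) mod 360° = 173.92° ≈ 174°.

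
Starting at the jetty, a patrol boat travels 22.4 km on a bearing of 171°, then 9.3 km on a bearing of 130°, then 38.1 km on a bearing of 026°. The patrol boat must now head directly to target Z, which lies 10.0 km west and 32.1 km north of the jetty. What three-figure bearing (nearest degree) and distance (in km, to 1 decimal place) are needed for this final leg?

305°, 45.5 km

Leg 1 (171°, 22.4 km): east 22.4 sin 171° = 3.50, north 22.4 cos 171° = -22.12
Leg 2 (130°, 9.3 km): east 9.3 sin 130° = 7.12, north 9.3 cos 130° = -5.98
Leg 3 (026°, 38.1 km): east 38.1 sin 26° = 16.70, north 38.1 cos 26° = 34.24
Current position: (27.33, 6.14). Target: (-10.0, 32.1). Remaining: Δeast = -37.33, Δnorth = 25.96.
Bearing = atan2(-37.33, 25.96) mod 360° = 304.81°; distance = √((-37.33)² + (25.96)²) = 45.468 km.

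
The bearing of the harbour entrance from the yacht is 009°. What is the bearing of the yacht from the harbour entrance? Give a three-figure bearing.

Back-bearing = 009° + 180° = 189°.

189°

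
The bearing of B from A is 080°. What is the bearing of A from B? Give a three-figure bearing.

Back-bearing = 080° + 180° = 260°.

260°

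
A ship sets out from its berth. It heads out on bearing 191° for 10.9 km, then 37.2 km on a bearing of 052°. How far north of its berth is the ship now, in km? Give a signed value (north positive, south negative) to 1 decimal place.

Leg 1 (191°, 10.9 km): east 10.9 sin 191° = -2.08, north 10.9 cos 191° = -10.70
Leg 2 (052°, 37.2 km): east 37.2 sin 52° = 29.31, north 37.2 cos 52° = 22.90
Net north component: 12.20 km.

12.2 km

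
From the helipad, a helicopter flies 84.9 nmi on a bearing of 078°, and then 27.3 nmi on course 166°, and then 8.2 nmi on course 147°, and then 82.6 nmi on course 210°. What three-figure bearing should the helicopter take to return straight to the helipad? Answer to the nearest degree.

Leg 1 (078°, 84.9 nmi): east 84.9 sin 78° = 83.04, north 84.9 cos 78° = 17.65
Leg 2 (166°, 27.3 nmi): east 27.3 sin 166° = 6.60, north 27.3 cos 166° = -26.49
Leg 3 (147°, 8.2 nmi): east 8.2 sin 147° = 4.47, north 8.2 cos 147° = -6.88
Leg 4 (210°, 82.6 nmi): east 82.6 sin 210° = -41.30, north 82.6 cos 210° = -71.53
Net displacement: 52.82 east, -87.25 north. Direction back to start is (-52.82, 87.25): bearing = atan2(-52.82, 87.25) mod 360° = 328.81° ≈ 329°.

329°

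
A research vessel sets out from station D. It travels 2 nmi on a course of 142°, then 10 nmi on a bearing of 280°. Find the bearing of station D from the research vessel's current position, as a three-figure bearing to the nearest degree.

091°

Leg 1 (142°, 2 nmi): east 2 sin 142° = 1.23, north 2 cos 142° = -1.58
Leg 2 (280°, 10 nmi): east 10 sin 280° = -9.85, north 10 cos 280° = 1.74
Net displacement: -8.62 east, 0.16 north. Direction back to start is (8.62, -0.16): bearing = atan2(8.62, -0.16) mod 360° = 91.07° ≈ 091°.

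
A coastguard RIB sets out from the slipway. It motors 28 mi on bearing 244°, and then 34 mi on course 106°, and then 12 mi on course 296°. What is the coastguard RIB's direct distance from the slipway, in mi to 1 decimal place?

Leg 1 (244°, 28 mi): east 28 sin 244° = -25.17, north 28 cos 244° = -12.27
Leg 2 (106°, 34 mi): east 34 sin 106° = 32.68, north 34 cos 106° = -9.37
Leg 3 (296°, 12 mi): east 12 sin 296° = -10.79, north 12 cos 296° = 5.26
Net: -3.27 east, -16.39 north. Distance = √((-3.27)² + (-16.39)²) = 16.708 mi.

16.7 mi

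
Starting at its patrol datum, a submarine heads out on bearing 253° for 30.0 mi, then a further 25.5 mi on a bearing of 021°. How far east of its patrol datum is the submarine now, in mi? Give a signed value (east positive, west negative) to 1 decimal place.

-19.6 mi

Leg 1 (253°, 30.0 mi): east 30.0 sin 253° = -28.69, north 30.0 cos 253° = -8.77
Leg 2 (021°, 25.5 mi): east 25.5 sin 21° = 9.14, north 25.5 cos 21° = 23.81
Net east component: -19.55 mi.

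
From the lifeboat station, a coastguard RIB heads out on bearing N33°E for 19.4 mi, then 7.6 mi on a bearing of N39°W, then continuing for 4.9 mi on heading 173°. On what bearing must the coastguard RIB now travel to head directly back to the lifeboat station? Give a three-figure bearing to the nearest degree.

Leg 1 (N33°E, 19.4 mi): east 19.4 sin 33° = 10.57, north 19.4 cos 33° = 16.27
Leg 2 (N39°W, 7.6 mi): east 7.6 sin 321° = -4.78, north 7.6 cos 321° = 5.91
Leg 3 (173°, 4.9 mi): east 4.9 sin 173° = 0.60, north 4.9 cos 173° = -4.86
Net displacement: 6.38 east, 17.31 north. Direction back to start is (-6.38, -17.31): bearing = atan2(-6.38, -17.31) mod 360° = 200.23° ≈ 200°.

200°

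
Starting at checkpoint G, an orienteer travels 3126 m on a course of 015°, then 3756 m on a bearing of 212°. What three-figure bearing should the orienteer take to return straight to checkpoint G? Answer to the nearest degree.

082°

Leg 1 (015°, 3126 m): east 3126 sin 15° = 809.07, north 3126 cos 15° = 3019.48
Leg 2 (212°, 3756 m): east 3756 sin 212° = -1990.38, north 3756 cos 212° = -3185.27
Net displacement: -1181.31 east, -165.78 north. Direction back to start is (1181.31, 165.78): bearing = atan2(1181.31, 165.78) mod 360° = 82.01° ≈ 082°.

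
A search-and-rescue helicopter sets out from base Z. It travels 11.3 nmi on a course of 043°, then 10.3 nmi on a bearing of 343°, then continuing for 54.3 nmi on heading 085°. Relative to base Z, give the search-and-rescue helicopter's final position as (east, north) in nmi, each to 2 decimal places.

Leg 1 (043°, 11.3 nmi): east 11.3 sin 43° = 7.71, north 11.3 cos 43° = 8.26
Leg 2 (343°, 10.3 nmi): east 10.3 sin 343° = -3.01, north 10.3 cos 343° = 9.85
Leg 3 (085°, 54.3 nmi): east 54.3 sin 85° = 54.09, north 54.3 cos 85° = 4.73
Summing: 58.79 nmi east, 22.85 nmi north → (58.79, 22.85).

(58.79, 22.85)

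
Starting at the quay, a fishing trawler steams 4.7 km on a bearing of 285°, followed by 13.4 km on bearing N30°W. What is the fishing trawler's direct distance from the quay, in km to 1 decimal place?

17.1 km

Leg 1 (285°, 4.7 km): east 4.7 sin 285° = -4.54, north 4.7 cos 285° = 1.22
Leg 2 (N30°W, 13.4 km): east 13.4 sin 330° = -6.70, north 13.4 cos 330° = 11.60
Net: -11.24 east, 12.82 north. Distance = √((-11.24)² + (12.82)²) = 17.050 km.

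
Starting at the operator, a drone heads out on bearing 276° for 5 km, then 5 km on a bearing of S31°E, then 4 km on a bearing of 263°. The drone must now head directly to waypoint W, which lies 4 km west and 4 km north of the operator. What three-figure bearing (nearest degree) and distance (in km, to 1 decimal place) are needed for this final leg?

016°, 8.6 km

Leg 1 (276°, 5 km): east 5 sin 276° = -4.97, north 5 cos 276° = 0.52
Leg 2 (S31°E, 5 km): east 5 sin 149° = 2.58, north 5 cos 149° = -4.29
Leg 3 (263°, 4 km): east 4 sin 263° = -3.97, north 4 cos 263° = -0.49
Current position: (-6.37, -4.25). Target: (-4, 4). Remaining: Δeast = 2.37, Δnorth = 8.25.
Bearing = atan2(2.37, 8.25) mod 360° = 16.01°; distance = √((2.37)² + (8.25)²) = 8.584 km.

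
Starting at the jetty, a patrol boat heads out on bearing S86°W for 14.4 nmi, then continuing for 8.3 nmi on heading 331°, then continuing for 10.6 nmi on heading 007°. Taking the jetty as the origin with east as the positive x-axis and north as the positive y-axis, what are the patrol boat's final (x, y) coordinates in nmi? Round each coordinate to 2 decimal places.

(-17.10, 16.78)

Leg 1 (S86°W, 14.4 nmi): east 14.4 sin 266° = -14.36, north 14.4 cos 266° = -1.00
Leg 2 (331°, 8.3 nmi): east 8.3 sin 331° = -4.02, north 8.3 cos 331° = 7.26
Leg 3 (007°, 10.6 nmi): east 10.6 sin 7° = 1.29, north 10.6 cos 7° = 10.52
Summing: -17.10 nmi east, 16.78 nmi north → (-17.10, 16.78).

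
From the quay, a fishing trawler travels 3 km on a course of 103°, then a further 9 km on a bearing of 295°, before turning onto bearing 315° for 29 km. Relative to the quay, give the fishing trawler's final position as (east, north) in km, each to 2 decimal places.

Leg 1 (103°, 3 km): east 3 sin 103° = 2.92, north 3 cos 103° = -0.67
Leg 2 (295°, 9 km): east 9 sin 295° = -8.16, north 9 cos 295° = 3.80
Leg 3 (315°, 29 km): east 29 sin 315° = -20.51, north 29 cos 315° = 20.51
Summing: -25.74 km east, 23.63 km north → (-25.74, 23.63).

(-25.74, 23.63)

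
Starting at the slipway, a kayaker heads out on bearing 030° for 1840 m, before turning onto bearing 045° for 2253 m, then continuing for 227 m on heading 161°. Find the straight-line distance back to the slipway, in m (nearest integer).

Leg 1 (030°, 1840 m): east 1840 sin 30° = 920.00, north 1840 cos 30° = 1593.49
Leg 2 (045°, 2253 m): east 2253 sin 45° = 1593.11, north 2253 cos 45° = 1593.11
Leg 3 (161°, 227 m): east 227 sin 161° = 73.90, north 227 cos 161° = -214.63
Net: 2587.02 east, 2971.97 north. Distance = √((2587.02)² + (2971.97)²) = 3940.207 m.

3940 m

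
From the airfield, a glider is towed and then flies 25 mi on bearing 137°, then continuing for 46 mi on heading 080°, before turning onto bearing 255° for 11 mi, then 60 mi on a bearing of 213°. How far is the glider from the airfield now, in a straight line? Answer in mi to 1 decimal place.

66.3 mi

Leg 1 (137°, 25 mi): east 25 sin 137° = 17.05, north 25 cos 137° = -18.28
Leg 2 (080°, 46 mi): east 46 sin 80° = 45.30, north 46 cos 80° = 7.99
Leg 3 (255°, 11 mi): east 11 sin 255° = -10.63, north 11 cos 255° = -2.85
Leg 4 (213°, 60 mi): east 60 sin 213° = -32.68, north 60 cos 213° = -50.32
Net: 19.05 east, -63.46 north. Distance = √((19.05)² + (-63.46)²) = 66.260 mi.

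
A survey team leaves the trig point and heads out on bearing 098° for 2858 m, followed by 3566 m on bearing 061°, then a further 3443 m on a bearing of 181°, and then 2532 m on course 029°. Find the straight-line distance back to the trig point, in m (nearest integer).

Leg 1 (098°, 2858 m): east 2858 sin 98° = 2830.19, north 2858 cos 98° = -397.76
Leg 2 (061°, 3566 m): east 3566 sin 61° = 3118.89, north 3566 cos 61° = 1728.83
Leg 3 (181°, 3443 m): east 3443 sin 181° = -60.09, north 3443 cos 181° = -3442.48
Leg 4 (029°, 2532 m): east 2532 sin 29° = 1227.54, north 2532 cos 29° = 2214.54
Net: 7116.53 east, 103.14 north. Distance = √((7116.53)² + (103.14)²) = 7117.277 m.

7117 m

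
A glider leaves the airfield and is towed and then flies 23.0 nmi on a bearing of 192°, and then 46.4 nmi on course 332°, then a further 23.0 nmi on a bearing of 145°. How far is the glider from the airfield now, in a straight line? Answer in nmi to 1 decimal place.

13.4 nmi

Leg 1 (192°, 23.0 nmi): east 23.0 sin 192° = -4.78, north 23.0 cos 192° = -22.50
Leg 2 (332°, 46.4 nmi): east 46.4 sin 332° = -21.78, north 46.4 cos 332° = 40.97
Leg 3 (145°, 23.0 nmi): east 23.0 sin 145° = 13.19, north 23.0 cos 145° = -18.84
Net: -13.37 east, -0.37 north. Distance = √((-13.37)² + (-0.37)²) = 13.378 nmi.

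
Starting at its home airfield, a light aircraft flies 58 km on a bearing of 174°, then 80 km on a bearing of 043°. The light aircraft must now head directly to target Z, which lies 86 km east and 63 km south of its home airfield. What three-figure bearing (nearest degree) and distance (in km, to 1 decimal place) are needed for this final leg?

Leg 1 (174°, 58 km): east 58 sin 174° = 6.06, north 58 cos 174° = -57.68
Leg 2 (043°, 80 km): east 80 sin 43° = 54.56, north 80 cos 43° = 58.51
Current position: (60.62, 0.83). Target: (86, -63). Remaining: Δeast = 25.38, Δnorth = -63.83.
Bearing = atan2(25.38, -63.83) mod 360° = 158.32°; distance = √((25.38)² + (-63.83)²) = 68.686 km.

158°, 68.7 km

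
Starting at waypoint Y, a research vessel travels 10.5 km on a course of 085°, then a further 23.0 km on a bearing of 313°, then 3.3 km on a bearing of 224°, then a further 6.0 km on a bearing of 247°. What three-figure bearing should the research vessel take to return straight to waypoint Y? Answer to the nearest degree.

130°

Leg 1 (085°, 10.5 km): east 10.5 sin 85° = 10.46, north 10.5 cos 85° = 0.92
Leg 2 (313°, 23.0 km): east 23.0 sin 313° = -16.82, north 23.0 cos 313° = 15.69
Leg 3 (224°, 3.3 km): east 3.3 sin 224° = -2.29, north 3.3 cos 224° = -2.37
Leg 4 (247°, 6.0 km): east 6.0 sin 247° = -5.52, north 6.0 cos 247° = -2.34
Net displacement: -14.18 east, 11.88 north. Direction back to start is (14.18, -11.88): bearing = atan2(14.18, -11.88) mod 360° = 129.97° ≈ 130°.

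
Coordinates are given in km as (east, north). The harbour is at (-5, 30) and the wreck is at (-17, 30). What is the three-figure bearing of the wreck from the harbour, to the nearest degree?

270°

Δeast = -17 − -5 = -12.00; Δnorth = 30 − 30 = 0.00.
Bearing = atan2(Δeast, Δnorth) mod 360° = 270.00° ≈ 270°.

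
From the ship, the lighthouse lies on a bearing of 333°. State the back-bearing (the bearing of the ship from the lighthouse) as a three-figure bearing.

Back-bearing = 333° − 180° = 153°.

153°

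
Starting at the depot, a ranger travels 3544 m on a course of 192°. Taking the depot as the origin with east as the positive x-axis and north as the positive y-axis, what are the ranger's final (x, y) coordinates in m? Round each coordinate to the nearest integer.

(-737, -3467)

Leg 1 (192°, 3544 m): east 3544 sin 192° = -736.84, north 3544 cos 192° = -3466.56
Summing: -736.84 m east, -3466.56 m north → (-737, -3467).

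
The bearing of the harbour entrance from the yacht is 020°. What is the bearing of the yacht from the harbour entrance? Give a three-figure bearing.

200°

Back-bearing = 020° + 180° = 200°.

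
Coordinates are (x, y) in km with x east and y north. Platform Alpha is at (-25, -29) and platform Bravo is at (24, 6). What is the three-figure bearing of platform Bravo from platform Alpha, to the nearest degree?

054°

Δeast = 24 − -25 = 49.00; Δnorth = 6 − -29 = 35.00.
Bearing = atan2(Δeast, Δnorth) mod 360° = 54.46° ≈ 054°.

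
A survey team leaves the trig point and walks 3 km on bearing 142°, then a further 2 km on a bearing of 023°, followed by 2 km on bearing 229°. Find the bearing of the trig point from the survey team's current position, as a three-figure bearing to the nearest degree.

329°

Leg 1 (142°, 3 km): east 3 sin 142° = 1.85, north 3 cos 142° = -2.36
Leg 2 (023°, 2 km): east 2 sin 23° = 0.78, north 2 cos 23° = 1.84
Leg 3 (229°, 2 km): east 2 sin 229° = -1.51, north 2 cos 229° = -1.31
Net displacement: 1.12 east, -1.84 north. Direction back to start is (-1.12, 1.84): bearing = atan2(-1.12, 1.84) mod 360° = 328.63° ≈ 329°.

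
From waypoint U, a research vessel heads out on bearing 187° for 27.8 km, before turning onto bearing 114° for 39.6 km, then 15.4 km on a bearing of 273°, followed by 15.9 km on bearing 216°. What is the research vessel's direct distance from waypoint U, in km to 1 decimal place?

56.3 km

Leg 1 (187°, 27.8 km): east 27.8 sin 187° = -3.39, north 27.8 cos 187° = -27.59
Leg 2 (114°, 39.6 km): east 39.6 sin 114° = 36.18, north 39.6 cos 114° = -16.11
Leg 3 (273°, 15.4 km): east 15.4 sin 273° = -15.38, north 15.4 cos 273° = 0.81
Leg 4 (216°, 15.9 km): east 15.9 sin 216° = -9.35, north 15.9 cos 216° = -12.86
Net: 8.06 east, -55.76 north. Distance = √((8.06)² + (-55.76)²) = 56.337 km.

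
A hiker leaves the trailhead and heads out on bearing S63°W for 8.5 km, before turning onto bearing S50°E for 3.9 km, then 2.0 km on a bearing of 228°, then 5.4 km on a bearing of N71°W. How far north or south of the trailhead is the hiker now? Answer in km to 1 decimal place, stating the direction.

5.9 km south

Leg 1 (S63°W, 8.5 km): east 8.5 sin 243° = -7.57, north 8.5 cos 243° = -3.86
Leg 2 (S50°E, 3.9 km): east 3.9 sin 130° = 2.99, north 3.9 cos 130° = -2.51
Leg 3 (228°, 2.0 km): east 2.0 sin 228° = -1.49, north 2.0 cos 228° = -1.34
Leg 4 (N71°W, 5.4 km): east 5.4 sin 289° = -5.11, north 5.4 cos 289° = 1.76
Net north component: -5.95 km.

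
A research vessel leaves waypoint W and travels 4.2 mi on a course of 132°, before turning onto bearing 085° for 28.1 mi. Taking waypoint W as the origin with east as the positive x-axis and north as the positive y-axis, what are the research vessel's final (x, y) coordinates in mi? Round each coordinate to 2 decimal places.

(31.11, -0.36)

Leg 1 (132°, 4.2 mi): east 4.2 sin 132° = 3.12, north 4.2 cos 132° = -2.81
Leg 2 (085°, 28.1 mi): east 28.1 sin 85° = 27.99, north 28.1 cos 85° = 2.45
Summing: 31.11 mi east, -0.36 mi north → (31.11, -0.36).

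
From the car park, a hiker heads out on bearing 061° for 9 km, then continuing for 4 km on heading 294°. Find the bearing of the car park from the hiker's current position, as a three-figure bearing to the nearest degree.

215°

Leg 1 (061°, 9 km): east 9 sin 61° = 7.87, north 9 cos 61° = 4.36
Leg 2 (294°, 4 km): east 4 sin 294° = -3.65, north 4 cos 294° = 1.63
Net displacement: 4.22 east, 5.99 north. Direction back to start is (-4.22, -5.99): bearing = atan2(-4.22, -5.99) mod 360° = 215.15° ≈ 215°.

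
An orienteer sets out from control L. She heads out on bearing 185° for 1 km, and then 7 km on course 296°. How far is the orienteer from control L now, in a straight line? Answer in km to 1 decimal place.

Leg 1 (185°, 1 km): east 1 sin 185° = -0.09, north 1 cos 185° = -1.00
Leg 2 (296°, 7 km): east 7 sin 296° = -6.29, north 7 cos 296° = 3.07
Net: -6.38 east, 2.07 north. Distance = √((-6.38)² + (2.07)²) = 6.707 km.

6.7 km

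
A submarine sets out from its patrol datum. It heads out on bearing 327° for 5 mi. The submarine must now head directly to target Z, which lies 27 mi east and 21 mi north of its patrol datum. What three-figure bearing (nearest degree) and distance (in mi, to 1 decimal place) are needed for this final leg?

061°, 34.1 mi

Leg 1 (327°, 5 mi): east 5 sin 327° = -2.72, north 5 cos 327° = 4.19
Current position: (-2.72, 4.19). Target: (27, 21). Remaining: Δeast = 29.72, Δnorth = 16.81.
Bearing = atan2(29.72, 16.81) mod 360° = 60.51°; distance = √((29.72)² + (16.81)²) = 34.146 mi.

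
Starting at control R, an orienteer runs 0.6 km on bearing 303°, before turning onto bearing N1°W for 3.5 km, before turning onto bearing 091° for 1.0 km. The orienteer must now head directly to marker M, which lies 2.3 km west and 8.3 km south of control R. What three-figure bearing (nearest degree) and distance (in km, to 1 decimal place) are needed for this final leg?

193°, 12.4 km

Leg 1 (303°, 0.6 km): east 0.6 sin 303° = -0.50, north 0.6 cos 303° = 0.33
Leg 2 (N1°W, 3.5 km): east 3.5 sin 359° = -0.06, north 3.5 cos 359° = 3.50
Leg 3 (091°, 1.0 km): east 1.0 sin 91° = 1.00, north 1.0 cos 91° = -0.02
Current position: (0.44, 3.81). Target: (-2.3, -8.3). Remaining: Δeast = -2.74, Δnorth = -12.11.
Bearing = atan2(-2.74, -12.11) mod 360° = 192.73°; distance = √((-2.74)² + (-12.11)²) = 12.414 km.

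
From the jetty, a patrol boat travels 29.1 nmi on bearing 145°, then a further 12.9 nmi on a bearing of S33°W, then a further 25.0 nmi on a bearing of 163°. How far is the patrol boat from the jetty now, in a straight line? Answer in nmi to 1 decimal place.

Leg 1 (145°, 29.1 nmi): east 29.1 sin 145° = 16.69, north 29.1 cos 145° = -23.84
Leg 2 (S33°W, 12.9 nmi): east 12.9 sin 213° = -7.03, north 12.9 cos 213° = -10.82
Leg 3 (163°, 25.0 nmi): east 25.0 sin 163° = 7.31, north 25.0 cos 163° = -23.91
Net: 16.97 east, -58.56 north. Distance = √((16.97)² + (-58.56)²) = 60.974 nmi.

61.0 nmi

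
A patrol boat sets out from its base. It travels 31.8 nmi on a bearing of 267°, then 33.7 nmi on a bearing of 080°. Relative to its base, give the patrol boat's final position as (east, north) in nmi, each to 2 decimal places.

Leg 1 (267°, 31.8 nmi): east 31.8 sin 267° = -31.76, north 31.8 cos 267° = -1.66
Leg 2 (080°, 33.7 nmi): east 33.7 sin 80° = 33.19, north 33.7 cos 80° = 5.85
Summing: 1.43 nmi east, 4.19 nmi north → (1.43, 4.19).

(1.43, 4.19)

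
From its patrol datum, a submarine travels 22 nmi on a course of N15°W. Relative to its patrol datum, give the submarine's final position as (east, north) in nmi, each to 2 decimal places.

Leg 1 (N15°W, 22 nmi): east 22 sin 345° = -5.69, north 22 cos 345° = 21.25
Summing: -5.69 nmi east, 21.25 nmi north → (-5.69, 21.25).

(-5.69, 21.25)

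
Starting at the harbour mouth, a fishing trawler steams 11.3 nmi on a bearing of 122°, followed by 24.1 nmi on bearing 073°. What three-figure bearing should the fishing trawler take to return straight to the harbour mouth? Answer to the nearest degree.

268°

Leg 1 (122°, 11.3 nmi): east 11.3 sin 122° = 9.58, north 11.3 cos 122° = -5.99
Leg 2 (073°, 24.1 nmi): east 24.1 sin 73° = 23.05, north 24.1 cos 73° = 7.05
Net displacement: 32.63 east, 1.06 north. Direction back to start is (-32.63, -1.06): bearing = atan2(-32.63, -1.06) mod 360° = 268.14° ≈ 268°.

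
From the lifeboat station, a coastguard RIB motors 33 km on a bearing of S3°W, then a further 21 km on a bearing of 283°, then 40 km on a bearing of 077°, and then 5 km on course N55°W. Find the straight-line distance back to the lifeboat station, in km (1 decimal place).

20.7 km

Leg 1 (S3°W, 33 km): east 33 sin 183° = -1.73, north 33 cos 183° = -32.95
Leg 2 (283°, 21 km): east 21 sin 283° = -20.46, north 21 cos 283° = 4.72
Leg 3 (077°, 40 km): east 40 sin 77° = 38.97, north 40 cos 77° = 9.00
Leg 4 (N55°W, 5 km): east 5 sin 305° = -4.10, north 5 cos 305° = 2.87
Net: 12.69 east, -16.36 north. Distance = √((12.69)² + (-16.36)²) = 20.709 km.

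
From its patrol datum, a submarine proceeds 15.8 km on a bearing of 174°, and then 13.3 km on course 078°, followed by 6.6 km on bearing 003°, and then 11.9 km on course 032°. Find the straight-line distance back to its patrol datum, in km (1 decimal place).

21.6 km

Leg 1 (174°, 15.8 km): east 15.8 sin 174° = 1.65, north 15.8 cos 174° = -15.71
Leg 2 (078°, 13.3 km): east 13.3 sin 78° = 13.01, north 13.3 cos 78° = 2.77
Leg 3 (003°, 6.6 km): east 6.6 sin 3° = 0.35, north 6.6 cos 3° = 6.59
Leg 4 (032°, 11.9 km): east 11.9 sin 32° = 6.31, north 11.9 cos 32° = 10.09
Net: 21.31 east, 3.73 north. Distance = √((21.31)² + (3.73)²) = 21.637 km.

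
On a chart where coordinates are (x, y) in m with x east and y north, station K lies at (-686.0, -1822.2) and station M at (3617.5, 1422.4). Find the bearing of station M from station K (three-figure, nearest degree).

053°

Δeast = 3617.5 − -686.0 = 4303.50; Δnorth = 1422.4 − -1822.2 = 3244.60.
Bearing = atan2(Δeast, Δnorth) mod 360° = 52.99° ≈ 053°.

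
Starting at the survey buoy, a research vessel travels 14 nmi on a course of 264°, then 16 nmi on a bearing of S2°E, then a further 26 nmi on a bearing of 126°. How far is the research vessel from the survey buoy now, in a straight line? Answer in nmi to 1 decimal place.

33.6 nmi

Leg 1 (264°, 14 nmi): east 14 sin 264° = -13.92, north 14 cos 264° = -1.46
Leg 2 (S2°E, 16 nmi): east 16 sin 178° = 0.56, north 16 cos 178° = -15.99
Leg 3 (126°, 26 nmi): east 26 sin 126° = 21.03, north 26 cos 126° = -15.28
Net: 7.67 east, -32.74 north. Distance = √((7.67)² + (-32.74)²) = 33.622 nmi.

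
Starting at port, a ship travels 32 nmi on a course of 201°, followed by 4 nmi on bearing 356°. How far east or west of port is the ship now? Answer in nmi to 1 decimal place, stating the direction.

Leg 1 (201°, 32 nmi): east 32 sin 201° = -11.47, north 32 cos 201° = -29.87
Leg 2 (356°, 4 nmi): east 4 sin 356° = -0.28, north 4 cos 356° = 3.99
Net east component: -11.75 nmi.

11.7 nmi west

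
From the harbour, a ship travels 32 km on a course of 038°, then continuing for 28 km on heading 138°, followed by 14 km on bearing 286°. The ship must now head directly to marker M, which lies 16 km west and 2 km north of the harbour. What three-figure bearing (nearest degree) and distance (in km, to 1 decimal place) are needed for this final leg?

261°, 41.5 km

Leg 1 (038°, 32 km): east 32 sin 38° = 19.70, north 32 cos 38° = 25.22
Leg 2 (138°, 28 km): east 28 sin 138° = 18.74, north 28 cos 138° = -20.81
Leg 3 (286°, 14 km): east 14 sin 286° = -13.46, north 14 cos 286° = 3.86
Current position: (24.98, 8.27). Target: (-16, 2). Remaining: Δeast = -40.98, Δnorth = -6.27.
Bearing = atan2(-40.98, -6.27) mod 360° = 261.30°; distance = √((-40.98)² + (-6.27)²) = 41.456 km.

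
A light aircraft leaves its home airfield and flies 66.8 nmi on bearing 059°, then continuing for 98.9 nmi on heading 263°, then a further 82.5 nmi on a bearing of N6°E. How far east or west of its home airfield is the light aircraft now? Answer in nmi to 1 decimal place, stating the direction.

Leg 1 (059°, 66.8 nmi): east 66.8 sin 59° = 57.26, north 66.8 cos 59° = 34.40
Leg 2 (263°, 98.9 nmi): east 98.9 sin 263° = -98.16, north 98.9 cos 263° = -12.05
Leg 3 (N6°E, 82.5 nmi): east 82.5 sin 6° = 8.62, north 82.5 cos 6° = 82.05
Net east component: -32.28 nmi.

32.3 nmi west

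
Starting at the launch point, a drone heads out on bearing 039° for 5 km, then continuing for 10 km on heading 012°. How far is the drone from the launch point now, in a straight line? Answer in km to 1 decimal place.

14.6 km

Leg 1 (039°, 5 km): east 5 sin 39° = 3.15, north 5 cos 39° = 3.89
Leg 2 (012°, 10 km): east 10 sin 12° = 2.08, north 10 cos 12° = 9.78
Net: 5.23 east, 13.67 north. Distance = √((5.23)² + (13.67)²) = 14.632 km.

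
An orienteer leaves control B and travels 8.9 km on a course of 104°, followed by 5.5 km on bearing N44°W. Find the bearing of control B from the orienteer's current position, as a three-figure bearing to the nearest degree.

249°

Leg 1 (104°, 8.9 km): east 8.9 sin 104° = 8.64, north 8.9 cos 104° = -2.15
Leg 2 (N44°W, 5.5 km): east 5.5 sin 316° = -3.82, north 5.5 cos 316° = 3.96
Net displacement: 4.82 east, 1.80 north. Direction back to start is (-4.82, -1.80): bearing = atan2(-4.82, -1.80) mod 360° = 249.47° ≈ 249°.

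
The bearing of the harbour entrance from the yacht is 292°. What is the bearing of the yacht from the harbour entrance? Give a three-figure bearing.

112°

Back-bearing = 292° − 180° = 112°.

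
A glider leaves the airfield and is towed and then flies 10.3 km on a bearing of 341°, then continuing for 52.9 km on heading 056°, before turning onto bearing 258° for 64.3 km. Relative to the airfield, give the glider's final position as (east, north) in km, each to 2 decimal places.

Leg 1 (341°, 10.3 km): east 10.3 sin 341° = -3.35, north 10.3 cos 341° = 9.74
Leg 2 (056°, 52.9 km): east 52.9 sin 56° = 43.86, north 52.9 cos 56° = 29.58
Leg 3 (258°, 64.3 km): east 64.3 sin 258° = -62.89, north 64.3 cos 258° = -13.37
Summing: -22.39 km east, 25.95 km north → (-22.39, 25.95).

(-22.39, 25.95)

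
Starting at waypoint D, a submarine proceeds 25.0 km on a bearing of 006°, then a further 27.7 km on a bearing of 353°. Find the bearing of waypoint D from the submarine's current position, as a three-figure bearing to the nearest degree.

Leg 1 (006°, 25.0 km): east 25.0 sin 6° = 2.61, north 25.0 cos 6° = 24.86
Leg 2 (353°, 27.7 km): east 27.7 sin 353° = -3.38, north 27.7 cos 353° = 27.49
Net displacement: -0.76 east, 52.36 north. Direction back to start is (0.76, -52.36): bearing = atan2(0.76, -52.36) mod 360° = 179.17° ≈ 179°.

179°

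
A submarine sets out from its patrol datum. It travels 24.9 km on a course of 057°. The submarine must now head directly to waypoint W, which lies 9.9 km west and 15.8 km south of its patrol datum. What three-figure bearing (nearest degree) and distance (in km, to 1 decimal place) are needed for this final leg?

Leg 1 (057°, 24.9 km): east 24.9 sin 57° = 20.88, north 24.9 cos 57° = 13.56
Current position: (20.88, 13.56). Target: (-9.9, -15.8). Remaining: Δeast = -30.78, Δnorth = -29.36.
Bearing = atan2(-30.78, -29.36) mod 360° = 226.35°; distance = √((-30.78)² + (-29.36)²) = 42.540 km.

226°, 42.5 km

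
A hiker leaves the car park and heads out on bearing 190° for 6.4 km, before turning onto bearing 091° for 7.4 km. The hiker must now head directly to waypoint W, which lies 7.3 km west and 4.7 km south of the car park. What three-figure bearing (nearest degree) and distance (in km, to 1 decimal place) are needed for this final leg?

Leg 1 (190°, 6.4 km): east 6.4 sin 190° = -1.11, north 6.4 cos 190° = -6.30
Leg 2 (091°, 7.4 km): east 7.4 sin 91° = 7.40, north 7.4 cos 91° = -0.13
Current position: (6.29, -6.43). Target: (-7.3, -4.7). Remaining: Δeast = -13.59, Δnorth = 1.73.
Bearing = atan2(-13.59, 1.73) mod 360° = 277.26°; distance = √((-13.59)² + (1.73)²) = 13.697 km.

277°, 13.7 km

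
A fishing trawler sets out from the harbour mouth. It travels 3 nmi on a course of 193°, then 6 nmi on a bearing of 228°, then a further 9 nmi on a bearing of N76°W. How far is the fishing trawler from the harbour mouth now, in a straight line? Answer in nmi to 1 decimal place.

Leg 1 (193°, 3 nmi): east 3 sin 193° = -0.67, north 3 cos 193° = -2.92
Leg 2 (228°, 6 nmi): east 6 sin 228° = -4.46, north 6 cos 228° = -4.01
Leg 3 (N76°W, 9 nmi): east 9 sin 284° = -8.73, north 9 cos 284° = 2.18
Net: -13.87 east, -4.76 north. Distance = √((-13.87)² + (-4.76)²) = 14.661 nmi.

14.7 nmi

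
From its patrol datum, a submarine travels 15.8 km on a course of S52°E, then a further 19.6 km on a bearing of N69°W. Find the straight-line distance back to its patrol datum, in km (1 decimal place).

Leg 1 (S52°E, 15.8 km): east 15.8 sin 128° = 12.45, north 15.8 cos 128° = -9.73
Leg 2 (N69°W, 19.6 km): east 19.6 sin 291° = -18.30, north 19.6 cos 291° = 7.02
Net: -5.85 east, -2.70 north. Distance = √((-5.85)² + (-2.70)²) = 6.442 km.

6.4 km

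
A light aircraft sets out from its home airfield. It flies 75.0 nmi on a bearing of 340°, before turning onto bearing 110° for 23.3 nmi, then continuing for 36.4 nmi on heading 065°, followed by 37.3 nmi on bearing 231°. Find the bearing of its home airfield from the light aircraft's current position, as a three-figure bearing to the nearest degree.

Leg 1 (340°, 75.0 nmi): east 75.0 sin 340° = -25.65, north 75.0 cos 340° = 70.48
Leg 2 (110°, 23.3 nmi): east 23.3 sin 110° = 21.89, north 23.3 cos 110° = -7.97
Leg 3 (065°, 36.4 nmi): east 36.4 sin 65° = 32.99, north 36.4 cos 65° = 15.38
Leg 4 (231°, 37.3 nmi): east 37.3 sin 231° = -28.99, north 37.3 cos 231° = -23.47
Net displacement: 0.25 east, 54.42 north. Direction back to start is (-0.25, -54.42): bearing = atan2(-0.25, -54.42) mod 360° = 180.26° ≈ 180°.

180°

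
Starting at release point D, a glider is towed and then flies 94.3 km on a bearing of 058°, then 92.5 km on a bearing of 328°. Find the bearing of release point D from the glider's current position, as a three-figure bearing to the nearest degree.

194°

Leg 1 (058°, 94.3 km): east 94.3 sin 58° = 79.97, north 94.3 cos 58° = 49.97
Leg 2 (328°, 92.5 km): east 92.5 sin 328° = -49.02, north 92.5 cos 328° = 78.44
Net displacement: 30.95 east, 128.42 north. Direction back to start is (-30.95, -128.42): bearing = atan2(-30.95, -128.42) mod 360° = 193.55° ≈ 194°.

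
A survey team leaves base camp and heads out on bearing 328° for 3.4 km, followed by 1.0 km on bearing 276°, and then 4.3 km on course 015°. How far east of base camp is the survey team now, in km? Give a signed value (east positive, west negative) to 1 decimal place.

-1.7 km

Leg 1 (328°, 3.4 km): east 3.4 sin 328° = -1.80, north 3.4 cos 328° = 2.88
Leg 2 (276°, 1.0 km): east 1.0 sin 276° = -0.99, north 1.0 cos 276° = 0.10
Leg 3 (015°, 4.3 km): east 4.3 sin 15° = 1.11, north 4.3 cos 15° = 4.15
Net east component: -1.68 km.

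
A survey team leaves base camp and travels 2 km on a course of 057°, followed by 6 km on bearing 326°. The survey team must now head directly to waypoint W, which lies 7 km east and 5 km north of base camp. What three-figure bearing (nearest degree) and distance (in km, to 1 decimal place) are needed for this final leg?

097°, 8.7 km

Leg 1 (057°, 2 km): east 2 sin 57° = 1.68, north 2 cos 57° = 1.09
Leg 2 (326°, 6 km): east 6 sin 326° = -3.36, north 6 cos 326° = 4.97
Current position: (-1.68, 6.06). Target: (7, 5). Remaining: Δeast = 8.68, Δnorth = -1.06.
Bearing = atan2(8.68, -1.06) mod 360° = 96.99°; distance = √((8.68)² + (-1.06)²) = 8.743 km.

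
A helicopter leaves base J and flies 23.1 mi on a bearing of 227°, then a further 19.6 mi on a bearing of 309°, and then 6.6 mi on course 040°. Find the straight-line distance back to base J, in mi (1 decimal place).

Leg 1 (227°, 23.1 mi): east 23.1 sin 227° = -16.89, north 23.1 cos 227° = -15.75
Leg 2 (309°, 19.6 mi): east 19.6 sin 309° = -15.23, north 19.6 cos 309° = 12.33
Leg 3 (040°, 6.6 mi): east 6.6 sin 40° = 4.24, north 6.6 cos 40° = 5.06
Net: -27.88 east, 1.64 north. Distance = √((-27.88)² + (1.64)²) = 27.932 mi.

27.9 mi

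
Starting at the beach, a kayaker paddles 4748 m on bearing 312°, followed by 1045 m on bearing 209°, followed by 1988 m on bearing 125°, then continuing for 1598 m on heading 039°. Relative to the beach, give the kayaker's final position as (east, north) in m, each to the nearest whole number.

(-1401, 2365)

Leg 1 (312°, 4748 m): east 4748 sin 312° = -3528.45, north 4748 cos 312° = 3177.03
Leg 2 (209°, 1045 m): east 1045 sin 209° = -506.63, north 1045 cos 209° = -913.98
Leg 3 (125°, 1988 m): east 1988 sin 125° = 1628.47, north 1988 cos 125° = -1140.27
Leg 4 (039°, 1598 m): east 1598 sin 39° = 1005.65, north 1598 cos 39° = 1241.88
Summing: -1400.95 m east, 2364.66 m north → (-1401, 2365).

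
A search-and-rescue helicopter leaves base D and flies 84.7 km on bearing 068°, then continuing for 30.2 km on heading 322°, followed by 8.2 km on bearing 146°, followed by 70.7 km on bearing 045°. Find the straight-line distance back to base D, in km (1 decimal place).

151.2 km

Leg 1 (068°, 84.7 km): east 84.7 sin 68° = 78.53, north 84.7 cos 68° = 31.73
Leg 2 (322°, 30.2 km): east 30.2 sin 322° = -18.59, north 30.2 cos 322° = 23.80
Leg 3 (146°, 8.2 km): east 8.2 sin 146° = 4.59, north 8.2 cos 146° = -6.80
Leg 4 (045°, 70.7 km): east 70.7 sin 45° = 49.99, north 70.7 cos 45° = 49.99
Net: 114.52 east, 98.72 north. Distance = √((114.52)² + (98.72)²) = 151.196 km.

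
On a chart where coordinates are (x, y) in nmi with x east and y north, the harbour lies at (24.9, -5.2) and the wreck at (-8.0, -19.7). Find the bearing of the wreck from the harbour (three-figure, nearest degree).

Δeast = -8.0 − 24.9 = -32.90; Δnorth = -19.7 − -5.2 = -14.50.
Bearing = atan2(Δeast, Δnorth) mod 360° = 246.22° ≈ 246°.

246°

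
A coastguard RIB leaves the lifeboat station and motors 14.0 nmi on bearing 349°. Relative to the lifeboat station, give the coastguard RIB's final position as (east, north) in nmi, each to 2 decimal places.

(-2.67, 13.74)

Leg 1 (349°, 14.0 nmi): east 14.0 sin 349° = -2.67, north 14.0 cos 349° = 13.74
Summing: -2.67 nmi east, 13.74 nmi north → (-2.67, 13.74).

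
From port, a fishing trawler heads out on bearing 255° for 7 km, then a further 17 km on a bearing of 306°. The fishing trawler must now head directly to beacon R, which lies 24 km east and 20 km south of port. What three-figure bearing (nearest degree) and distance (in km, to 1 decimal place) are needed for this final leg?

Leg 1 (255°, 7 km): east 7 sin 255° = -6.76, north 7 cos 255° = -1.81
Leg 2 (306°, 17 km): east 17 sin 306° = -13.75, north 17 cos 306° = 9.99
Current position: (-20.51, 8.18). Target: (24, -20). Remaining: Δeast = 44.51, Δnorth = -28.18.
Bearing = atan2(44.51, -28.18) mod 360° = 122.34°; distance = √((44.51)² + (-28.18)²) = 52.685 km.

122°, 52.7 km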